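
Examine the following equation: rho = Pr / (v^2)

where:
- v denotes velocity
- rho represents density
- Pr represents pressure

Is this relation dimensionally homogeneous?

Yes

v (velocity) has dimensions [L T^-1].
rho (density) has dimensions [L^-3 M].
Pr (pressure) has dimensions [L^-1 M T^-2].

Left side: [L^-3 M]
Right side: [L^-3 M]

Both sides have the same dimensions, so the equation is dimensionally consistent.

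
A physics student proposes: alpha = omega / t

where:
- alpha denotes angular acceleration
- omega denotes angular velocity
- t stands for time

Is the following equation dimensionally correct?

Yes

alpha (angular acceleration) has dimensions [T^-2].
omega (angular velocity) has dimensions [T^-1].
t (time) has dimensions [T].

Left side: [T^-2]
Right side: [T^-2]

Both sides have the same dimensions, so the equation is dimensionally consistent.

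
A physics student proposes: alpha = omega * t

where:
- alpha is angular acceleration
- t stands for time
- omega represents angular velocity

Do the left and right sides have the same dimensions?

No

alpha (angular acceleration) has dimensions [T^-2].
t (time) has dimensions [T].
omega (angular velocity) has dimensions [T^-1].

Left side: [T^-2]
Right side: [dimensionless]

The two sides have different dimensions, so the equation is NOT dimensionally consistent.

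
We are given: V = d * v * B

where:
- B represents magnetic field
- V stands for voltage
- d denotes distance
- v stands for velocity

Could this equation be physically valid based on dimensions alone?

Yes

B (magnetic field) has dimensions [I^-1 M T^-2].
V (voltage) has dimensions [I^-1 L^2 M T^-3].
d (distance) has dimensions [L].
v (velocity) has dimensions [L T^-1].

Left side: [I^-1 L^2 M T^-3]
Right side: [I^-1 L^2 M T^-3]

Both sides have the same dimensions, so the equation is dimensionally consistent.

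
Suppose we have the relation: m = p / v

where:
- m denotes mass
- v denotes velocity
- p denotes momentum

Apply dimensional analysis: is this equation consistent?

Yes

m (mass) has dimensions [M].
v (velocity) has dimensions [L T^-1].
p (momentum) has dimensions [L M T^-1].

Left side: [M]
Right side: [M]

Both sides have the same dimensions, so the equation is dimensionally consistent.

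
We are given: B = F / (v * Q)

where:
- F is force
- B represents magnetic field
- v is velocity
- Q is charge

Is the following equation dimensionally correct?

Yes

F (force) has dimensions [L M T^-2].
B (magnetic field) has dimensions [I^-1 M T^-2].
v (velocity) has dimensions [L T^-1].
Q (charge) has dimensions [I T].

Left side: [I^-1 M T^-2]
Right side: [I^-1 M T^-2]

Both sides have the same dimensions, so the equation is dimensionally consistent.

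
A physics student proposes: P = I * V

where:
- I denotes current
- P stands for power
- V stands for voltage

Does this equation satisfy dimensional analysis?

Yes

I (current) has dimensions [I].
P (power) has dimensions [L^2 M T^-3].
V (voltage) has dimensions [I^-1 L^2 M T^-3].

Left side: [L^2 M T^-3]
Right side: [L^2 M T^-3]

Both sides have the same dimensions, so the equation is dimensionally consistent.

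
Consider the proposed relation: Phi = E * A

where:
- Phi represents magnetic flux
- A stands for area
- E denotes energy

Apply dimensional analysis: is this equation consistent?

No

Phi (magnetic flux) has dimensions [I^-1 L^2 M T^-2].
A (area) has dimensions [L^2].
E (energy) has dimensions [L^2 M T^-2].

Left side: [I^-1 L^2 M T^-2]
Right side: [L^4 M T^-2]

The two sides have different dimensions, so the equation is NOT dimensionally consistent.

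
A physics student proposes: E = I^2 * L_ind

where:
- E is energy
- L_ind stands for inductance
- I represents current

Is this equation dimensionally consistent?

Yes

E (energy) has dimensions [L^2 M T^-2].
L_ind (inductance) has dimensions [I^-2 L^2 M T^-2].
I (current) has dimensions [I].

Left side: [L^2 M T^-2]
Right side: [L^2 M T^-2]

Both sides have the same dimensions, so the equation is dimensionally consistent.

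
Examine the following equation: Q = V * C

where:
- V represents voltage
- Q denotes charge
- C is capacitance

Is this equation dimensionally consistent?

Yes

V (voltage) has dimensions [I^-1 L^2 M T^-3].
Q (charge) has dimensions [I T].
C (capacitance) has dimensions [I^2 L^-2 M^-1 T^4].

Left side: [I T]
Right side: [I T]

Both sides have the same dimensions, so the equation is dimensionally consistent.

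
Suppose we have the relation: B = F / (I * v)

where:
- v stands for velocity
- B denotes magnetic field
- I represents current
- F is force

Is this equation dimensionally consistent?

No

v (velocity) has dimensions [L T^-1].
B (magnetic field) has dimensions [I^-1 M T^-2].
I (current) has dimensions [I].
F (force) has dimensions [L M T^-2].

Left side: [I^-1 M T^-2]
Right side: [I^-1 M T^-1]

The two sides have different dimensions, so the equation is NOT dimensionally consistent.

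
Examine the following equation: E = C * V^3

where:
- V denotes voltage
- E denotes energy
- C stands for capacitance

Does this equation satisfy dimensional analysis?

No

V (voltage) has dimensions [I^-1 L^2 M T^-3].
E (energy) has dimensions [L^2 M T^-2].
C (capacitance) has dimensions [I^2 L^-2 M^-1 T^4].

Left side: [L^2 M T^-2]
Right side: [I^-1 L^4 M^2 T^-5]

The two sides have different dimensions, so the equation is NOT dimensionally consistent.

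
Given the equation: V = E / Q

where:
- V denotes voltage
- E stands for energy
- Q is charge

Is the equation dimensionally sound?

Yes

V (voltage) has dimensions [I^-1 L^2 M T^-3].
E (energy) has dimensions [L^2 M T^-2].
Q (charge) has dimensions [I T].

Left side: [I^-1 L^2 M T^-3]
Right side: [I^-1 L^2 M T^-3]

Both sides have the same dimensions, so the equation is dimensionally consistent.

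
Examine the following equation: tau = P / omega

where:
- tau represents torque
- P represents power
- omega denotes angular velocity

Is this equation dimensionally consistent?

Yes

tau (torque) has dimensions [L^2 M T^-2].
P (power) has dimensions [L^2 M T^-3].
omega (angular velocity) has dimensions [T^-1].

Left side: [L^2 M T^-2]
Right side: [L^2 M T^-2]

Both sides have the same dimensions, so the equation is dimensionally consistent.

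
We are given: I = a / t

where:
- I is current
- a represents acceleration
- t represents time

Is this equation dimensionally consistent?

No

I (current) has dimensions [I].
a (acceleration) has dimensions [L T^-2].
t (time) has dimensions [T].

Left side: [I]
Right side: [L T^-3]

The two sides have different dimensions, so the equation is NOT dimensionally consistent.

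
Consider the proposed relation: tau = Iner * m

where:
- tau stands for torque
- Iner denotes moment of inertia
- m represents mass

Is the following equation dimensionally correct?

No

tau (torque) has dimensions [L^2 M T^-2].
Iner (moment of inertia) has dimensions [L^2 M].
m (mass) has dimensions [M].

Left side: [L^2 M T^-2]
Right side: [L^2 M^2]

The two sides have different dimensions, so the equation is NOT dimensionally consistent.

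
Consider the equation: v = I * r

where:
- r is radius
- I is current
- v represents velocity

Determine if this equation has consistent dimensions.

No

r (radius) has dimensions [L].
I (current) has dimensions [I].
v (velocity) has dimensions [L T^-1].

Left side: [L T^-1]
Right side: [I L]

The two sides have different dimensions, so the equation is NOT dimensionally consistent.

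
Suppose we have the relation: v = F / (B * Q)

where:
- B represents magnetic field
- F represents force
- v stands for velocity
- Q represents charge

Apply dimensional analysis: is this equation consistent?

Yes

B (magnetic field) has dimensions [I^-1 M T^-2].
F (force) has dimensions [L M T^-2].
v (velocity) has dimensions [L T^-1].
Q (charge) has dimensions [I T].

Left side: [L T^-1]
Right side: [L T^-1]

Both sides have the same dimensions, so the equation is dimensionally consistent.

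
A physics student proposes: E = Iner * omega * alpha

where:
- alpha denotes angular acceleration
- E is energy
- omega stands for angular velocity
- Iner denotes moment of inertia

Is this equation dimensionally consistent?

No

alpha (angular acceleration) has dimensions [T^-2].
E (energy) has dimensions [L^2 M T^-2].
omega (angular velocity) has dimensions [T^-1].
Iner (moment of inertia) has dimensions [L^2 M].

Left side: [L^2 M T^-2]
Right side: [L^2 M T^-3]

The two sides have different dimensions, so the equation is NOT dimensionally consistent.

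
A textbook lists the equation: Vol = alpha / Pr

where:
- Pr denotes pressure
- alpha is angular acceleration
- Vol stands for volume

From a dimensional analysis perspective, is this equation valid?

No

Pr (pressure) has dimensions [L^-1 M T^-2].
alpha (angular acceleration) has dimensions [T^-2].
Vol (volume) has dimensions [L^3].

Left side: [L^3]
Right side: [L M^-1]

The two sides have different dimensions, so the equation is NOT dimensionally consistent.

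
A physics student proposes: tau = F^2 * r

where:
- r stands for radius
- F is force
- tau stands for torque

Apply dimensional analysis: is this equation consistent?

No

r (radius) has dimensions [L].
F (force) has dimensions [L M T^-2].
tau (torque) has dimensions [L^2 M T^-2].

Left side: [L^2 M T^-2]
Right side: [L^3 M^2 T^-4]

The two sides have different dimensions, so the equation is NOT dimensionally consistent.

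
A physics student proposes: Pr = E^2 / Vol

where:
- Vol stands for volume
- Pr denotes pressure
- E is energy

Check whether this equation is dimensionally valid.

No

Vol (volume) has dimensions [L^3].
Pr (pressure) has dimensions [L^-1 M T^-2].
E (energy) has dimensions [L^2 M T^-2].

Left side: [L^-1 M T^-2]
Right side: [L M^2 T^-4]

The two sides have different dimensions, so the equation is NOT dimensionally consistent.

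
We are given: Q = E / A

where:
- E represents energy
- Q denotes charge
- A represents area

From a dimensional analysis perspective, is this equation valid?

No

E (energy) has dimensions [L^2 M T^-2].
Q (charge) has dimensions [I T].
A (area) has dimensions [L^2].

Left side: [I T]
Right side: [M T^-2]

The two sides have different dimensions, so the equation is NOT dimensionally consistent.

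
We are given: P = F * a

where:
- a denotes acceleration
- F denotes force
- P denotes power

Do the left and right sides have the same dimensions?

No

a (acceleration) has dimensions [L T^-2].
F (force) has dimensions [L M T^-2].
P (power) has dimensions [L^2 M T^-3].

Left side: [L^2 M T^-3]
Right side: [L^2 M T^-4]

The two sides have different dimensions, so the equation is NOT dimensionally consistent.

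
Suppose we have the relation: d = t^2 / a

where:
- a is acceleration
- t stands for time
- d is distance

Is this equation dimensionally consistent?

No

a (acceleration) has dimensions [L T^-2].
t (time) has dimensions [T].
d (distance) has dimensions [L].

Left side: [L]
Right side: [L^-1 T^4]

The two sides have different dimensions, so the equation is NOT dimensionally consistent.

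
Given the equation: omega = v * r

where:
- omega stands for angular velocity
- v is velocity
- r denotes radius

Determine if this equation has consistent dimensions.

No

omega (angular velocity) has dimensions [T^-1].
v (velocity) has dimensions [L T^-1].
r (radius) has dimensions [L].

Left side: [T^-1]
Right side: [L^2 T^-1]

The two sides have different dimensions, so the equation is NOT dimensionally consistent.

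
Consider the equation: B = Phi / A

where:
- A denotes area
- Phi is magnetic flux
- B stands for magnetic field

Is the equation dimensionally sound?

Yes

A (area) has dimensions [L^2].
Phi (magnetic flux) has dimensions [I^-1 L^2 M T^-2].
B (magnetic field) has dimensions [I^-1 M T^-2].

Left side: [I^-1 M T^-2]
Right side: [I^-1 M T^-2]

Both sides have the same dimensions, so the equation is dimensionally consistent.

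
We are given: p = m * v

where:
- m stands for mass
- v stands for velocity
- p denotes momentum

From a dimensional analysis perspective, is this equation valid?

Yes

m (mass) has dimensions [M].
v (velocity) has dimensions [L T^-1].
p (momentum) has dimensions [L M T^-1].

Left side: [L M T^-1]
Right side: [L M T^-1]

Both sides have the same dimensions, so the equation is dimensionally consistent.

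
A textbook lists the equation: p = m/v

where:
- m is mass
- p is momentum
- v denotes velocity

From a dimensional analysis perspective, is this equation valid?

No

m (mass) has dimensions [M].
p (momentum) has dimensions [L M T^-1].
v (velocity) has dimensions [L T^-1].

Left side: [L M T^-1]
Right side: [L^-1 M T]

The two sides have different dimensions, so the equation is NOT dimensionally consistent.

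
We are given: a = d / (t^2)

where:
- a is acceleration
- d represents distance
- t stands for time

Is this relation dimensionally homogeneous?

Yes

a (acceleration) has dimensions [L T^-2].
d (distance) has dimensions [L].
t (time) has dimensions [T].

Left side: [L T^-2]
Right side: [L T^-2]

Both sides have the same dimensions, so the equation is dimensionally consistent.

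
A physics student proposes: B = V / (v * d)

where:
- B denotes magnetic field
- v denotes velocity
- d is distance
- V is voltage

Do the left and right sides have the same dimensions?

Yes

B (magnetic field) has dimensions [I^-1 M T^-2].
v (velocity) has dimensions [L T^-1].
d (distance) has dimensions [L].
V (voltage) has dimensions [I^-1 L^2 M T^-3].

Left side: [I^-1 M T^-2]
Right side: [I^-1 M T^-2]

Both sides have the same dimensions, so the equation is dimensionally consistent.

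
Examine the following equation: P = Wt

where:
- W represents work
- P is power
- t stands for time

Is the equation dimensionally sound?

No

W (work) has dimensions [L^2 M T^-2].
P (power) has dimensions [L^2 M T^-3].
t (time) has dimensions [T].

Left side: [L^2 M T^-3]
Right side: [L^2 M T^-1]

The two sides have different dimensions, so the equation is NOT dimensionally consistent.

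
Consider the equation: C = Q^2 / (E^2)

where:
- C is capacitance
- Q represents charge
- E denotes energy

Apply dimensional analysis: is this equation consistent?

No

C (capacitance) has dimensions [I^2 L^-2 M^-1 T^4].
Q (charge) has dimensions [I T].
E (energy) has dimensions [L^2 M T^-2].

Left side: [I^2 L^-2 M^-1 T^4]
Right side: [I^2 L^-4 M^-2 T^6]

The two sides have different dimensions, so the equation is NOT dimensionally consistent.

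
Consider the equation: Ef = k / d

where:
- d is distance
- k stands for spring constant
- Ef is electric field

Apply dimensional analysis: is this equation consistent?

No

d (distance) has dimensions [L].
k (spring constant) has dimensions [M T^-2].
Ef (electric field) has dimensions [I^-1 L M T^-3].

Left side: [I^-1 L M T^-3]
Right side: [L^-1 M T^-2]

The two sides have different dimensions, so the equation is NOT dimensionally consistent.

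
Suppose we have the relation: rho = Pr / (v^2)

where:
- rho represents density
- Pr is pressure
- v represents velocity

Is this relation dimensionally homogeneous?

Yes

rho (density) has dimensions [L^-3 M].
Pr (pressure) has dimensions [L^-1 M T^-2].
v (velocity) has dimensions [L T^-1].

Left side: [L^-3 M]
Right side: [L^-3 M]

Both sides have the same dimensions, so the equation is dimensionally consistent.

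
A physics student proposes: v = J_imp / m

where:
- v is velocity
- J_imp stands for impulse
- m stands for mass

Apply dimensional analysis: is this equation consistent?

Yes

v (velocity) has dimensions [L T^-1].
J_imp (impulse) has dimensions [L M T^-1].
m (mass) has dimensions [M].

Left side: [L T^-1]
Right side: [L T^-1]

Both sides have the same dimensions, so the equation is dimensionally consistent.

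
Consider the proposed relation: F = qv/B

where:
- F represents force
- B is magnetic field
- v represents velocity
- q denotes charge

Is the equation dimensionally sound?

No

F (force) has dimensions [L M T^-2].
B (magnetic field) has dimensions [I^-1 M T^-2].
v (velocity) has dimensions [L T^-1].
q (charge) has dimensions [I T].

Left side: [L M T^-2]
Right side: [I^2 L M^-1 T^2]

The two sides have different dimensions, so the equation is NOT dimensionally consistent.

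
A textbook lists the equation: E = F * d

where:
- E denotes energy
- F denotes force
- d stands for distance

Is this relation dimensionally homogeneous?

Yes

E (energy) has dimensions [L^2 M T^-2].
F (force) has dimensions [L M T^-2].
d (distance) has dimensions [L].

Left side: [L^2 M T^-2]
Right side: [L^2 M T^-2]

Both sides have the same dimensions, so the equation is dimensionally consistent.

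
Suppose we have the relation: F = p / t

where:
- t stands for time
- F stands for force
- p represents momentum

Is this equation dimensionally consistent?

Yes

t (time) has dimensions [T].
F (force) has dimensions [L M T^-2].
p (momentum) has dimensions [L M T^-1].

Left side: [L M T^-2]
Right side: [L M T^-2]

Both sides have the same dimensions, so the equation is dimensionally consistent.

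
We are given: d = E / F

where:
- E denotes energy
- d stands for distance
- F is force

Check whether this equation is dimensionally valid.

Yes

E (energy) has dimensions [L^2 M T^-2].
d (distance) has dimensions [L].
F (force) has dimensions [L M T^-2].

Left side: [L]
Right side: [L]

Both sides have the same dimensions, so the equation is dimensionally consistent.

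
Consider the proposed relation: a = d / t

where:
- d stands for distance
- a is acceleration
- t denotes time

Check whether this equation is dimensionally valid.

No

d (distance) has dimensions [L].
a (acceleration) has dimensions [L T^-2].
t (time) has dimensions [T].

Left side: [L T^-2]
Right side: [L T^-1]

The two sides have different dimensions, so the equation is NOT dimensionally consistent.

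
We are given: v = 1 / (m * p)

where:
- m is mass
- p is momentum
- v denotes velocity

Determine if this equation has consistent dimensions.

No

m (mass) has dimensions [M].
p (momentum) has dimensions [L M T^-1].
v (velocity) has dimensions [L T^-1].

Left side: [L T^-1]
Right side: [L^-1 M^-2 T]

The two sides have different dimensions, so the equation is NOT dimensionally consistent.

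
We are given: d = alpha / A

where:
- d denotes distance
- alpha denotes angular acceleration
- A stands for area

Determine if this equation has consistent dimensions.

No

d (distance) has dimensions [L].
alpha (angular acceleration) has dimensions [T^-2].
A (area) has dimensions [L^2].

Left side: [L]
Right side: [L^-2 T^-2]

The two sides have different dimensions, so the equation is NOT dimensionally consistent.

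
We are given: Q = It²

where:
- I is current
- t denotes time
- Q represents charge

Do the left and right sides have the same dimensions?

No

I (current) has dimensions [I].
t (time) has dimensions [T].
Q (charge) has dimensions [I T].

Left side: [I T]
Right side: [I T^2]

The two sides have different dimensions, so the equation is NOT dimensionally consistent.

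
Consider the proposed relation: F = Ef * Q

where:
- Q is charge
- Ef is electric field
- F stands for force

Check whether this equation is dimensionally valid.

Yes

Q (charge) has dimensions [I T].
Ef (electric field) has dimensions [I^-1 L M T^-3].
F (force) has dimensions [L M T^-2].

Left side: [L M T^-2]
Right side: [L M T^-2]

Both sides have the same dimensions, so the equation is dimensionally consistent.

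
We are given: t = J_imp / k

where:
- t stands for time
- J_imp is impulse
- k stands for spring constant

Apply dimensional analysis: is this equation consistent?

No

t (time) has dimensions [T].
J_imp (impulse) has dimensions [L M T^-1].
k (spring constant) has dimensions [M T^-2].

Left side: [T]
Right side: [L T]

The two sides have different dimensions, so the equation is NOT dimensionally consistent.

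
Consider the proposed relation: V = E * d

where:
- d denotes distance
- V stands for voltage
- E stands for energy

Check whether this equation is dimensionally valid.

No

d (distance) has dimensions [L].
V (voltage) has dimensions [I^-1 L^2 M T^-3].
E (energy) has dimensions [L^2 M T^-2].

Left side: [I^-1 L^2 M T^-3]
Right side: [L^3 M T^-2]

The two sides have different dimensions, so the equation is NOT dimensionally consistent.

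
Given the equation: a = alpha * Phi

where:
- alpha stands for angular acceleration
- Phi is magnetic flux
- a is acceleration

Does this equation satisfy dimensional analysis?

No

alpha (angular acceleration) has dimensions [T^-2].
Phi (magnetic flux) has dimensions [I^-1 L^2 M T^-2].
a (acceleration) has dimensions [L T^-2].

Left side: [L T^-2]
Right side: [I^-1 L^2 M T^-4]

The two sides have different dimensions, so the equation is NOT dimensionally consistent.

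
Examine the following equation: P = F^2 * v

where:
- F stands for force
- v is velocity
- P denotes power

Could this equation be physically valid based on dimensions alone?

No

F (force) has dimensions [L M T^-2].
v (velocity) has dimensions [L T^-1].
P (power) has dimensions [L^2 M T^-3].

Left side: [L^2 M T^-3]
Right side: [L^3 M^2 T^-5]

The two sides have different dimensions, so the equation is NOT dimensionally consistent.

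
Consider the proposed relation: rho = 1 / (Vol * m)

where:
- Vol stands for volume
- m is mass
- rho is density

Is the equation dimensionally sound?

No

Vol (volume) has dimensions [L^3].
m (mass) has dimensions [M].
rho (density) has dimensions [L^-3 M].

Left side: [L^-3 M]
Right side: [L^-3 M^-1]

The two sides have different dimensions, so the equation is NOT dimensionally consistent.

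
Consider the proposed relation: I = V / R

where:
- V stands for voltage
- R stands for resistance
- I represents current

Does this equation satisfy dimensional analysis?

Yes

V (voltage) has dimensions [I^-1 L^2 M T^-3].
R (resistance) has dimensions [I^-2 L^2 M T^-3].
I (current) has dimensions [I].

Left side: [I]
Right side: [I]

Both sides have the same dimensions, so the equation is dimensionally consistent.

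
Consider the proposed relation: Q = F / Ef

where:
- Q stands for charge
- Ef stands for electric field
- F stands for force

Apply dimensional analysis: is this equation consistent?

Yes

Q (charge) has dimensions [I T].
Ef (electric field) has dimensions [I^-1 L M T^-3].
F (force) has dimensions [L M T^-2].

Left side: [I T]
Right side: [I T]

Both sides have the same dimensions, so the equation is dimensionally consistent.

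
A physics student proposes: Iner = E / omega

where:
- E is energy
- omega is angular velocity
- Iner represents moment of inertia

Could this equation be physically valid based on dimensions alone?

No

E (energy) has dimensions [L^2 M T^-2].
omega (angular velocity) has dimensions [T^-1].
Iner (moment of inertia) has dimensions [L^2 M].

Left side: [L^2 M]
Right side: [L^2 M T^-1]

The two sides have different dimensions, so the equation is NOT dimensionally consistent.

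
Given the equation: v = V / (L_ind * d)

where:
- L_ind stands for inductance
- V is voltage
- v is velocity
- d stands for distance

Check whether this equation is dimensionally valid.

No

L_ind (inductance) has dimensions [I^-2 L^2 M T^-2].
V (voltage) has dimensions [I^-1 L^2 M T^-3].
v (velocity) has dimensions [L T^-1].
d (distance) has dimensions [L].

Left side: [L T^-1]
Right side: [I L^-1 T^-1]

The two sides have different dimensions, so the equation is NOT dimensionally consistent.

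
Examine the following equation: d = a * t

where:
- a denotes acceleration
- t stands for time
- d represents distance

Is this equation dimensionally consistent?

No

a (acceleration) has dimensions [L T^-2].
t (time) has dimensions [T].
d (distance) has dimensions [L].

Left side: [L]
Right side: [L T^-1]

The two sides have different dimensions, so the equation is NOT dimensionally consistent.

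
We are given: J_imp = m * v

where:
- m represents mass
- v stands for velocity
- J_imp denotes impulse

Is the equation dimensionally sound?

Yes

m (mass) has dimensions [M].
v (velocity) has dimensions [L T^-1].
J_imp (impulse) has dimensions [L M T^-1].

Left side: [L M T^-1]
Right side: [L M T^-1]

Both sides have the same dimensions, so the equation is dimensionally consistent.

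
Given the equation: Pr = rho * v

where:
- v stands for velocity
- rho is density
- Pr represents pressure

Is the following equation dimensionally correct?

No

v (velocity) has dimensions [L T^-1].
rho (density) has dimensions [L^-3 M].
Pr (pressure) has dimensions [L^-1 M T^-2].

Left side: [L^-1 M T^-2]
Right side: [L^-2 M T^-1]

The two sides have different dimensions, so the equation is NOT dimensionally consistent.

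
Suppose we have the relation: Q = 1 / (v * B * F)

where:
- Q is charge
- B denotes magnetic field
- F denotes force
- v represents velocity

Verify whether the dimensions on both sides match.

No

Q (charge) has dimensions [I T].
B (magnetic field) has dimensions [I^-1 M T^-2].
F (force) has dimensions [L M T^-2].
v (velocity) has dimensions [L T^-1].

Left side: [I T]
Right side: [I L^-2 M^-2 T^5]

The two sides have different dimensions, so the equation is NOT dimensionally consistent.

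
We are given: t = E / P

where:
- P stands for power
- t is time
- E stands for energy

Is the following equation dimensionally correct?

Yes

P (power) has dimensions [L^2 M T^-3].
t (time) has dimensions [T].
E (energy) has dimensions [L^2 M T^-2].

Left side: [T]
Right side: [T]

Both sides have the same dimensions, so the equation is dimensionally consistent.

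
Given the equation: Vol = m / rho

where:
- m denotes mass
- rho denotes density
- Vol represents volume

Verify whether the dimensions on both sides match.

Yes

m (mass) has dimensions [M].
rho (density) has dimensions [L^-3 M].
Vol (volume) has dimensions [L^3].

Left side: [L^3]
Right side: [L^3]

Both sides have the same dimensions, so the equation is dimensionally consistent.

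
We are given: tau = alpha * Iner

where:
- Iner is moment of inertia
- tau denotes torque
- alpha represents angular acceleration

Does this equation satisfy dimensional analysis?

Yes

Iner (moment of inertia) has dimensions [L^2 M].
tau (torque) has dimensions [L^2 M T^-2].
alpha (angular acceleration) has dimensions [T^-2].

Left side: [L^2 M T^-2]
Right side: [L^2 M T^-2]

Both sides have the same dimensions, so the equation is dimensionally consistent.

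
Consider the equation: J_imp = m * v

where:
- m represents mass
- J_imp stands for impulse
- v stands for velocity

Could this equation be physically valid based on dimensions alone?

Yes

m (mass) has dimensions [M].
J_imp (impulse) has dimensions [L M T^-1].
v (velocity) has dimensions [L T^-1].

Left side: [L M T^-1]
Right side: [L M T^-1]

Both sides have the same dimensions, so the equation is dimensionally consistent.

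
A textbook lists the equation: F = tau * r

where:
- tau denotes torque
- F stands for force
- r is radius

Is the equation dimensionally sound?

No

tau (torque) has dimensions [L^2 M T^-2].
F (force) has dimensions [L M T^-2].
r (radius) has dimensions [L].

Left side: [L M T^-2]
Right side: [L^3 M T^-2]

The two sides have different dimensions, so the equation is NOT dimensionally consistent.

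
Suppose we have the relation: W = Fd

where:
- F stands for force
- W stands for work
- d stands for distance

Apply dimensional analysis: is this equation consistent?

Yes

F (force) has dimensions [L M T^-2].
W (work) has dimensions [L^2 M T^-2].
d (distance) has dimensions [L].

Left side: [L^2 M T^-2]
Right side: [L^2 M T^-2]

Both sides have the same dimensions, so the equation is dimensionally consistent.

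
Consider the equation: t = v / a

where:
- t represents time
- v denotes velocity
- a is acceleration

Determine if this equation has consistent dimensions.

Yes

t (time) has dimensions [T].
v (velocity) has dimensions [L T^-1].
a (acceleration) has dimensions [L T^-2].

Left side: [T]
Right side: [T]

Both sides have the same dimensions, so the equation is dimensionally consistent.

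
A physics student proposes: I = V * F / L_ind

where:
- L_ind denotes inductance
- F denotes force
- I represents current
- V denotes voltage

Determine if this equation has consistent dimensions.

No

L_ind (inductance) has dimensions [I^-2 L^2 M T^-2].
F (force) has dimensions [L M T^-2].
I (current) has dimensions [I].
V (voltage) has dimensions [I^-1 L^2 M T^-3].

Left side: [I]
Right side: [I L M T^-3]

The two sides have different dimensions, so the equation is NOT dimensionally consistent.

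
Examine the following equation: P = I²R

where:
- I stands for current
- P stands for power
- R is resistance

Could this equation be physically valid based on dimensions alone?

Yes

I (current) has dimensions [I].
P (power) has dimensions [L^2 M T^-3].
R (resistance) has dimensions [I^-2 L^2 M T^-3].

Left side: [L^2 M T^-3]
Right side: [L^2 M T^-3]

Both sides have the same dimensions, so the equation is dimensionally consistent.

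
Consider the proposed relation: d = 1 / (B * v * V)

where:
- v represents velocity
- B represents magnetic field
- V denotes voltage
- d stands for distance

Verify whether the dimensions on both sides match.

No

v (velocity) has dimensions [L T^-1].
B (magnetic field) has dimensions [I^-1 M T^-2].
V (voltage) has dimensions [I^-1 L^2 M T^-3].
d (distance) has dimensions [L].

Left side: [L]
Right side: [I^2 L^-3 M^-2 T^6]

The two sides have different dimensions, so the equation is NOT dimensionally consistent.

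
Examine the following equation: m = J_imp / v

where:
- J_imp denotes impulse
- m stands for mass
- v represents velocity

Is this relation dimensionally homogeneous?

Yes

J_imp (impulse) has dimensions [L M T^-1].
m (mass) has dimensions [M].
v (velocity) has dimensions [L T^-1].

Left side: [M]
Right side: [M]

Both sides have the same dimensions, so the equation is dimensionally consistent.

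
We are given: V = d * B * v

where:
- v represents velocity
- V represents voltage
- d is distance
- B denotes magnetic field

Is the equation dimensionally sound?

Yes

v (velocity) has dimensions [L T^-1].
V (voltage) has dimensions [I^-1 L^2 M T^-3].
d (distance) has dimensions [L].
B (magnetic field) has dimensions [I^-1 M T^-2].

Left side: [I^-1 L^2 M T^-3]
Right side: [I^-1 L^2 M T^-3]

Both sides have the same dimensions, so the equation is dimensionally consistent.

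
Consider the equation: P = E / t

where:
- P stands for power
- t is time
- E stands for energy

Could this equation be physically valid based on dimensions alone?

Yes

P (power) has dimensions [L^2 M T^-3].
t (time) has dimensions [T].
E (energy) has dimensions [L^2 M T^-2].

Left side: [L^2 M T^-3]
Right side: [L^2 M T^-3]

Both sides have the same dimensions, so the equation is dimensionally consistent.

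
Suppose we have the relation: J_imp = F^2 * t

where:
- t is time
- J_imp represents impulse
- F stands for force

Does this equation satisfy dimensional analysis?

No

t (time) has dimensions [T].
J_imp (impulse) has dimensions [L M T^-1].
F (force) has dimensions [L M T^-2].

Left side: [L M T^-1]
Right side: [L^2 M^2 T^-3]

The two sides have different dimensions, so the equation is NOT dimensionally consistent.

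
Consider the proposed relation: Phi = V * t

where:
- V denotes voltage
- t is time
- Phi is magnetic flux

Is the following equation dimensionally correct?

Yes

V (voltage) has dimensions [I^-1 L^2 M T^-3].
t (time) has dimensions [T].
Phi (magnetic flux) has dimensions [I^-1 L^2 M T^-2].

Left side: [I^-1 L^2 M T^-2]
Right side: [I^-1 L^2 M T^-2]

Both sides have the same dimensions, so the equation is dimensionally consistent.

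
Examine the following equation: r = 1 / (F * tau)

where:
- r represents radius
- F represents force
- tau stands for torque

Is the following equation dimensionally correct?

No

r (radius) has dimensions [L].
F (force) has dimensions [L M T^-2].
tau (torque) has dimensions [L^2 M T^-2].

Left side: [L]
Right side: [L^-3 M^-2 T^4]

The two sides have different dimensions, so the equation is NOT dimensionally consistent.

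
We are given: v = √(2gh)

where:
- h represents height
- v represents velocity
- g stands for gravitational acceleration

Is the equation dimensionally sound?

Yes

h (height) has dimensions [L].
v (velocity) has dimensions [L T^-1].
g (gravitational acceleration) has dimensions [L T^-2].

Left side: [L T^-1]
Right side: [L T^-1]

Both sides have the same dimensions, so the equation is dimensionally consistent.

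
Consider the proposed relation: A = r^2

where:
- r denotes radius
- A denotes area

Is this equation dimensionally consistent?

Yes

r (radius) has dimensions [L].
A (area) has dimensions [L^2].

Left side: [L^2]
Right side: [L^2]

Both sides have the same dimensions, so the equation is dimensionally consistent.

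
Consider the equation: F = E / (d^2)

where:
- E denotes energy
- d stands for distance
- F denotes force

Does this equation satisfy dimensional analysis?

No

E (energy) has dimensions [L^2 M T^-2].
d (distance) has dimensions [L].
F (force) has dimensions [L M T^-2].

Left side: [L M T^-2]
Right side: [M T^-2]

The two sides have different dimensions, so the equation is NOT dimensionally consistent.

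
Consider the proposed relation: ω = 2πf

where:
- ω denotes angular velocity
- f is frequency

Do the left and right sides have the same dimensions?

Yes

ω (angular velocity) has dimensions [T^-1].
f (frequency) has dimensions [T^-1].

Left side: [T^-1]
Right side: [T^-1]

Both sides have the same dimensions, so the equation is dimensionally consistent.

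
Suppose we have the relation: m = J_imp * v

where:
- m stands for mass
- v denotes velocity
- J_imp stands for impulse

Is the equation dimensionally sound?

No

m (mass) has dimensions [M].
v (velocity) has dimensions [L T^-1].
J_imp (impulse) has dimensions [L M T^-1].

Left side: [M]
Right side: [L^2 M T^-2]

The two sides have different dimensions, so the equation is NOT dimensionally consistent.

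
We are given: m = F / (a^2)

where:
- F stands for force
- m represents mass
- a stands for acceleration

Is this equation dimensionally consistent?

No

F (force) has dimensions [L M T^-2].
m (mass) has dimensions [M].
a (acceleration) has dimensions [L T^-2].

Left side: [M]
Right side: [L^-1 M T^2]

The two sides have different dimensions, so the equation is NOT dimensionally consistent.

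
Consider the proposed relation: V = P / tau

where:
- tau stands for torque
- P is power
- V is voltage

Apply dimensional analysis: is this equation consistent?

No

tau (torque) has dimensions [L^2 M T^-2].
P (power) has dimensions [L^2 M T^-3].
V (voltage) has dimensions [I^-1 L^2 M T^-3].

Left side: [I^-1 L^2 M T^-3]
Right side: [T^-1]

The two sides have different dimensions, so the equation is NOT dimensionally consistent.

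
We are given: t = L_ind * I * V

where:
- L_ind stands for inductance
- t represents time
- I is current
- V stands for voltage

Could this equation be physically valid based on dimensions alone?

No

L_ind (inductance) has dimensions [I^-2 L^2 M T^-2].
t (time) has dimensions [T].
I (current) has dimensions [I].
V (voltage) has dimensions [I^-1 L^2 M T^-3].

Left side: [T]
Right side: [I^-2 L^4 M^2 T^-5]

The two sides have different dimensions, so the equation is NOT dimensionally consistent.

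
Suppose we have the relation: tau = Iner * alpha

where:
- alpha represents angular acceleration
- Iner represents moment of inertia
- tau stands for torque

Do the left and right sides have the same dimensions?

Yes

alpha (angular acceleration) has dimensions [T^-2].
Iner (moment of inertia) has dimensions [L^2 M].
tau (torque) has dimensions [L^2 M T^-2].

Left side: [L^2 M T^-2]
Right side: [L^2 M T^-2]

Both sides have the same dimensions, so the equation is dimensionally consistent.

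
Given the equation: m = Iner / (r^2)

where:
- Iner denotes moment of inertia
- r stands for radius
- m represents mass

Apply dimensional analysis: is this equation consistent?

Yes

Iner (moment of inertia) has dimensions [L^2 M].
r (radius) has dimensions [L].
m (mass) has dimensions [M].

Left side: [M]
Right side: [M]

Both sides have the same dimensions, so the equation is dimensionally consistent.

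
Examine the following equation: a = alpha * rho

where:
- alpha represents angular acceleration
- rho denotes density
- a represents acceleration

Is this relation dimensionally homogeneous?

No

alpha (angular acceleration) has dimensions [T^-2].
rho (density) has dimensions [L^-3 M].
a (acceleration) has dimensions [L T^-2].

Left side: [L T^-2]
Right side: [L^-3 M T^-2]

The two sides have different dimensions, so the equation is NOT dimensionally consistent.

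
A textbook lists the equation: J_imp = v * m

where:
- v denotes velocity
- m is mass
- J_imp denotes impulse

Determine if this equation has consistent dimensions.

Yes

v (velocity) has dimensions [L T^-1].
m (mass) has dimensions [M].
J_imp (impulse) has dimensions [L M T^-1].

Left side: [L M T^-1]
Right side: [L M T^-1]

Both sides have the same dimensions, so the equation is dimensionally consistent.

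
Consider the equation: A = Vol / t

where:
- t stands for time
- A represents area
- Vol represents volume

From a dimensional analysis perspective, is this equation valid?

No

t (time) has dimensions [T].
A (area) has dimensions [L^2].
Vol (volume) has dimensions [L^3].

Left side: [L^2]
Right side: [L^3 T^-1]

The two sides have different dimensions, so the equation is NOT dimensionally consistent.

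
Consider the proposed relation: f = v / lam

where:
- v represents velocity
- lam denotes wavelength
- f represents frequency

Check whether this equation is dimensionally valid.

Yes

v (velocity) has dimensions [L T^-1].
lam (wavelength) has dimensions [L].
f (frequency) has dimensions [T^-1].

Left side: [T^-1]
Right side: [T^-1]

Both sides have the same dimensions, so the equation is dimensionally consistent.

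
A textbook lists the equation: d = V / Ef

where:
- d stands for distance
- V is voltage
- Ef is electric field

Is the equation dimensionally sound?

Yes

d (distance) has dimensions [L].
V (voltage) has dimensions [I^-1 L^2 M T^-3].
Ef (electric field) has dimensions [I^-1 L M T^-3].

Left side: [L]
Right side: [L]

Both sides have the same dimensions, so the equation is dimensionally consistent.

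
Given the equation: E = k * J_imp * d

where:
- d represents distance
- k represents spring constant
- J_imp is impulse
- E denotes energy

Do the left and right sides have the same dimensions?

No

d (distance) has dimensions [L].
k (spring constant) has dimensions [M T^-2].
J_imp (impulse) has dimensions [L M T^-1].
E (energy) has dimensions [L^2 M T^-2].

Left side: [L^2 M T^-2]
Right side: [L^2 M^2 T^-3]

The two sides have different dimensions, so the equation is NOT dimensionally consistent.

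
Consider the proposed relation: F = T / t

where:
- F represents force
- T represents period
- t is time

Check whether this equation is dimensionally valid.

No

F (force) has dimensions [L M T^-2].
T (period) has dimensions [T].
t (time) has dimensions [T].

Left side: [L M T^-2]
Right side: [dimensionless]

The two sides have different dimensions, so the equation is NOT dimensionally consistent.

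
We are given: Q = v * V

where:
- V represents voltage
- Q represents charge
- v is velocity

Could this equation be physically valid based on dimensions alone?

No

V (voltage) has dimensions [I^-1 L^2 M T^-3].
Q (charge) has dimensions [I T].
v (velocity) has dimensions [L T^-1].

Left side: [I T]
Right side: [I^-1 L^3 M T^-4]

The two sides have different dimensions, so the equation is NOT dimensionally consistent.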